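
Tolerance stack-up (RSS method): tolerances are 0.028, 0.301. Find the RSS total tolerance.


RSS = sqrt(0.028^2 + 0.301^2)
= sqrt(0.091385)
= 0.3023

0.3023


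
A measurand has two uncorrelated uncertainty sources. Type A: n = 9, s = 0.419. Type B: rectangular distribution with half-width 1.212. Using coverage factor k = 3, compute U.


u_A = s / sqrt(n) = 0.419 / sqrt(9) = 0.13966667
u_B = half_width / sqrt(3) = 1.212 / sqrt(3) = 0.69974853
uc = sqrt(u_A^2 + u_B^2) = sqrt(0.13966667^2 + 0.69974853^2) = 0.71355083
U = k * uc = 3 * 0.71355083
U = 2.1407

2.1407


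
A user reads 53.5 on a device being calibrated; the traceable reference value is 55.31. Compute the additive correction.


Correction = standard - reading
= 55.31 - 53.5
= 1.8100

1.8100


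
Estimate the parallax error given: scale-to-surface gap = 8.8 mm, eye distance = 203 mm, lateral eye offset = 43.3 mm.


error = h * offset / d
= 8.8 * 43.3 / 203
= 1.8770

1.8770


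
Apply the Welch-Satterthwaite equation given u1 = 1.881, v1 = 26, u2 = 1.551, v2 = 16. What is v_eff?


uc = sqrt(u1^2 + u2^2) = sqrt(1.881^2 + 1.551^2) = 2.4379832
v_eff = uc^4 / (u1^4/v1 + u2^4/v2)
= 2.4379832^4 / (1.881^4/26 + 1.551^4/16)
= 35.328308 / 0.84316623
v_eff = 41.8996

41.8996


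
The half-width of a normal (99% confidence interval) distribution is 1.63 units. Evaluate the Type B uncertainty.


u_B = half_width / 2.576
u_B = 1.63 / 2.576
u_B = 0.6328

0.6328


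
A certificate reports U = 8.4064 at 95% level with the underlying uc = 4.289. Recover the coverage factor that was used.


k = U / uc
k = 8.4064 / 4.289
k = 1.96

1.96


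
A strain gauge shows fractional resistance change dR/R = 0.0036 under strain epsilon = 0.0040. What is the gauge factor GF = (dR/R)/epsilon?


GF = (dR/R) / epsilon
= 0.0036 / 0.0040
= 0.9000

0.9000


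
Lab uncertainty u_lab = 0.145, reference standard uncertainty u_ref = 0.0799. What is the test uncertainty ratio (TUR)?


TUR = u_lab / u_ref
= 0.145 / 0.0799
= 1.8148

1.8148


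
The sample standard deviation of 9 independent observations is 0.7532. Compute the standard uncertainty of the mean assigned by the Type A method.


u_A = s / sqrt(n)
u_A = 0.7532 / sqrt(9)
u_A = 0.7532 / 3
u_A = 0.2511

0.2511


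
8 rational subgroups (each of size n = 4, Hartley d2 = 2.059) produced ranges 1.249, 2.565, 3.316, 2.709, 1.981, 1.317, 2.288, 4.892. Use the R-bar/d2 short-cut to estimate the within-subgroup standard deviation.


R_bar = (1.249 + 2.565 + 3.316 + 2.709 + 1.981 + 1.317 + 2.288 + 4.892) / 8
R_bar = 20.317 / 8 = 2.539625
sigma_hat = R_bar / d2 = 2.539625 / 2.059 = 1.2334

1.2334


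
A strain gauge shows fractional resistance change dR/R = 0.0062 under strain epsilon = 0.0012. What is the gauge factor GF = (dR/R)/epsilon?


GF = (dR/R) / epsilon
= 0.0062 / 0.0012
= 5.1667

5.1667


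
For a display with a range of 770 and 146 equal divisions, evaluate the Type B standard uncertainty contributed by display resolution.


resolution = range / divisions
resolution = 770 / 146 = 5.2739726
u_res = resolution / (2*sqrt(3))
u_res = 5.2739726 / 3.4641016
u_res = 1.5225

1.5225


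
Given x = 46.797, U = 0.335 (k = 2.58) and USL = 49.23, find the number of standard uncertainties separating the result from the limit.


u = U / k = 0.335 / 2.58 = 0.12984496
margin = |USL - x| = |49.23 - 46.797| = 2.433
z = margin / u = 2.433 / 0.12984496
z = 18.7377

18.7377


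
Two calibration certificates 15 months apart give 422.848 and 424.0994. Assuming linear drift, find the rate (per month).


rate = (v2 - v1) / months
= (424.0994 - 422.848) / 15
= 1.2514 / 15
= 0.0834

0.0834


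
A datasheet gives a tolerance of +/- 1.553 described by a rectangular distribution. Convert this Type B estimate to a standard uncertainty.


u_B = half_width / sqrt(3)
u_B = 1.553 / 1.7320508
u_B = 0.8966

0.8966


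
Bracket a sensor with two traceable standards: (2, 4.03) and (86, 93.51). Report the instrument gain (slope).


slope = (y2 - y1) / (x2 - x1)
= (93.51 - 4.03) / (86 - 2)
= 89.4800 / 84
= 1.0652

1.0652


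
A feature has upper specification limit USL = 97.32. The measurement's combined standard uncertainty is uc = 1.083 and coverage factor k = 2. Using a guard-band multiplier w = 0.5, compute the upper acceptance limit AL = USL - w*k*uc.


U = k * uc = 2 * 1.083 = 2.166
guard band g = w * U = 0.5 * 2.166 = 1.083
AL = USL - g = 97.32 - 1.083
AL = 96.2370

96.2370


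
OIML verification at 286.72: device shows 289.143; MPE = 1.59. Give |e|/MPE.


e = indication - reference = 289.143 - 286.72 = 2.4230
|e| = 2.4230
ratio = |e| / MPE = 2.4230 / 1.59
ratio = 1.5239

1.5239


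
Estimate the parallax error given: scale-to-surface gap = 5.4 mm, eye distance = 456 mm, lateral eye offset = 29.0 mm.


error = h * offset / d
= 5.4 * 29.0 / 456
= 0.3434

0.3434


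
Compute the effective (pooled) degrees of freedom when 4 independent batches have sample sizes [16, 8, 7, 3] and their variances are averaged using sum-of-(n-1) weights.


nu = sum_i (n_i - 1)
nu = ((16 - 1) + (8 - 1) + (7 - 1) + (3 - 1))
nu = 15 + 7 + 6 + 2
nu = 30

30


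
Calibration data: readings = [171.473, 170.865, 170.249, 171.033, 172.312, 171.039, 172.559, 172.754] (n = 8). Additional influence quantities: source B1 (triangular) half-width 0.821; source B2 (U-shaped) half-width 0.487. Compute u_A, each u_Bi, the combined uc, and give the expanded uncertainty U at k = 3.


mean = (171.473 + 170.865 + 170.249 + 171.033 + 172.312 + 171.039 + 172.559 + 172.754) / 8 = 171.5355
s = sqrt(sum((x - mean)^2)/(n-1)) = 0.90576124
u_A = s / sqrt(n) = 0.90576124 / sqrt(8) = 0.32023496
u_B1 = 0.821 / sqrt(6) = 0.33517185
u_B2 = 0.487 / sqrt(2) = 0.344361
uc = sqrt(0.32023496^2 + 0.33517185^2 + 0.344361^2) = 0.57747303
U = k * uc = 3 * 0.57747303
U = 1.7324

1.7324


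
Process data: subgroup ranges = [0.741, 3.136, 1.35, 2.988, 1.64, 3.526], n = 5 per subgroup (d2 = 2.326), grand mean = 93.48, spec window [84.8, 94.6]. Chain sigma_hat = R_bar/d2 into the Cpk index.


R_bar = (0.741 + 3.136 + 1.35 + 2.988 + 1.64 + 3.526) / 6 = 2.2301667
sigma = R_bar / d2 = 2.2301667 / 2.326 = 0.9587991
Cp = (USL - LSL)/(6*sigma) = (94.6 - 84.8)/(6*0.9587991) = 1.7035
Cpu = (94.6 - 93.48)/(3*0.9587991) = 0.3894
Cpl = (93.48 - 84.8)/(3*0.9587991) = 3.0177
Cpk = min(Cpu, Cpl) = 0.3894

0.3894


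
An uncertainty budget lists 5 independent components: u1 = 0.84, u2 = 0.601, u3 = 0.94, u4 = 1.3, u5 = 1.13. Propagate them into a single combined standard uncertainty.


uc = sqrt(0.84^2 + 0.601^2 + 0.94^2 + 1.3^2 + 1.13^2)
uc = sqrt(4.917301)
uc = 2.2175

2.2175


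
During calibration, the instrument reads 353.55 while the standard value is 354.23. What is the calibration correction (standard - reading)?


Correction = standard - reading
= 354.23 - 353.55
= 0.6800

0.6800


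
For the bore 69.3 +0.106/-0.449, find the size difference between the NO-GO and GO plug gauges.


GO = nominal - lower_tol (smallest hole = maximum material condition)
GO = 69.3 - 0.449 = 68.851
NO-GO = nominal + upper_tol (largest hole = least material condition)
NO-GO = 69.3 + 0.106 = 69.406
spread = NO-GO - GO = 69.406 - 68.851 = 0.5550

0.5550


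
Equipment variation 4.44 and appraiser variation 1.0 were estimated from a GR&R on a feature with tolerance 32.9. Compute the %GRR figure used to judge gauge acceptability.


GRR = sqrt(EV^2 + AV^2) = sqrt(4.44^2 + 1.0^2) = 4.5512196
%GRR = GRR / tol * 100 = 4.5512196 / 32.9 * 100
%GRR = 13.8335

13.8335


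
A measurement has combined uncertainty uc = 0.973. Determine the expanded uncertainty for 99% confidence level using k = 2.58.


U = k * uc
U = 2.58 * 0.973
U = 2.5103

2.5103


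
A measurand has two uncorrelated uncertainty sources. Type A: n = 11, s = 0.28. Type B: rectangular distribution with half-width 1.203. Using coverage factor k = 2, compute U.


u_A = s / sqrt(n) = 0.28 / sqrt(11) = 0.084423176
u_B = half_width / sqrt(3) = 1.203 / sqrt(3) = 0.69455237
uc = sqrt(u_A^2 + u_B^2) = sqrt(0.084423176^2 + 0.69455237^2) = 0.6996644
U = k * uc = 2 * 0.6996644
U = 1.3993

1.3993


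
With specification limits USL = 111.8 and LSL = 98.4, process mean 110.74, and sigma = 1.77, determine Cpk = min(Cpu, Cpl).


Cpu = (USL - mean) / (3*sigma) = (111.8 - 110.74) / (3*1.77) = 0.1996
Cpl = (mean - LSL) / (3*sigma) = (110.74 - 98.4) / (3*1.77) = 2.3239
Cpk = min(Cpu, Cpl) = 0.1996

0.1996


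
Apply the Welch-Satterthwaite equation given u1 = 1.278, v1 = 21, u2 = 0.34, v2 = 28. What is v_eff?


uc = sqrt(u1^2 + u2^2) = sqrt(1.278^2 + 0.34^2) = 1.3224538
v_eff = uc^4 / (u1^4/v1 + u2^4/v2)
= 1.3224538^4 / (1.278^4/21 + 0.34^4/28)
= 3.0585954 / 0.12750663
v_eff = 23.9877

23.9877


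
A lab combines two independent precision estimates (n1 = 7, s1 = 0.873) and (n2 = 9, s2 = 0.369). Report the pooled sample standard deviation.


s_p = sqrt(((n1-1)*s1^2 + (n2-1)*s2^2) / (n1+n2-2))
numerator = (7-1)*0.873^2 + (9-1)*0.369^2 = 4.572774 + 1.089288 = 5.662062
denominator = 7 + 9 - 2 = 14
s_p^2 = 5.662062 / 14 = 0.404433
s_p = sqrt(0.404433) = 0.6360

0.6360


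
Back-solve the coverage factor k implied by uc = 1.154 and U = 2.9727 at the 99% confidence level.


k = U / uc
k = 2.9727 / 1.154
k = 2.576

2.576


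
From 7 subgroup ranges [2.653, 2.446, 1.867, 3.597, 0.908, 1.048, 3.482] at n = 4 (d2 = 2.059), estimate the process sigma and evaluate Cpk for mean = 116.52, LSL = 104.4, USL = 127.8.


R_bar = (2.653 + 2.446 + 1.867 + 3.597 + 0.908 + 1.048 + 3.482) / 7 = 2.2858571
sigma = R_bar / d2 = 2.2858571 / 2.059 = 1.1101783
Cp = (USL - LSL)/(6*sigma) = (127.8 - 104.4)/(6*1.1101783) = 3.5129
Cpu = (127.8 - 116.52)/(3*1.1101783) = 3.3868
Cpl = (116.52 - 104.4)/(3*1.1101783) = 3.6391
Cpk = min(Cpu, Cpl) = 3.3868

3.3868


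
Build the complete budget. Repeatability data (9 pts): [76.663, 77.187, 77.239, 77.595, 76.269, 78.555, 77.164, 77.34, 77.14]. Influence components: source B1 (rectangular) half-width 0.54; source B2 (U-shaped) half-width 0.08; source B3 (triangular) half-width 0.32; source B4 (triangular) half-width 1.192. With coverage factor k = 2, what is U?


mean = (76.663 + 77.187 + 77.239 + 77.595 + 76.269 + 78.555 + 77.164 + 77.34 + 77.14) / 9 = 77.23911111
s = sqrt(sum((x - mean)^2)/(n-1)) = 0.62845036
u_A = s / sqrt(n) = 0.62845036 / sqrt(9) = 0.20948345
u_B1 = 0.54 / sqrt(3) = 0.31176915
u_B2 = 0.08 / sqrt(2) = 0.056568542
u_B3 = 0.32 / sqrt(6) = 0.13063945
u_B4 = 1.192 / sqrt(6) = 0.48663196
uc = sqrt(0.20948345^2 + 0.31176915^2 + 0.056568542^2 + 0.13063945^2 + 0.48663196^2) = 0.63099972
U = k * uc = 2 * 0.63099972
U = 1.2620

1.2620


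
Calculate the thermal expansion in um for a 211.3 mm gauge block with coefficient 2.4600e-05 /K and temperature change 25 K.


dL = L * alpha * dT
= 211.3 * 2.4600e-05 * 25
= 0.1299495 mm
dL_um = 0.1299495 * 1000 = 129.9495 um

129.9495


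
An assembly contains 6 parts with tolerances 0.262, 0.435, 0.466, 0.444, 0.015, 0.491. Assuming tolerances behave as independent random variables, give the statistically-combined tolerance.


RSS = sqrt(0.262^2 + 0.435^2 + 0.466^2 + 0.444^2 + 0.015^2 + 0.491^2)
= sqrt(0.913467)
= 0.9558

0.9558


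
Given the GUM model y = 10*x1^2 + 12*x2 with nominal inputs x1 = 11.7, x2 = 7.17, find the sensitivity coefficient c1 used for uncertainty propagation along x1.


y = 10*x1^2 + 12*x2
dy/dx1 = 2*10*x1
Evaluate at x1 = 11.7: c1 = 20 * 11.7
c1 = 234.0000

234.0000


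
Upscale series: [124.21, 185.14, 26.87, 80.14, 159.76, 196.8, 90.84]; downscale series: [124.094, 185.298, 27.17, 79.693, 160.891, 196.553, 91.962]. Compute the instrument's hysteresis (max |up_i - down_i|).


|124.21 - 124.094| = 0.1160
|185.14 - 185.298| = 0.1580
|26.87 - 27.17| = 0.3000
|80.14 - 79.693| = 0.4470
|159.76 - 160.891| = 1.1310
|196.8 - 196.553| = 0.2470
|90.84 - 91.962| = 1.1220
hysteresis = max(diffs) = 1.1310

1.1310


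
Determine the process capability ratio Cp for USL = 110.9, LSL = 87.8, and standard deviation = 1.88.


Cp = (USL - LSL) / (6 * sigma)
= (110.9 - 87.8) / (6 * 1.88)
= 23.1000 / 11.2800
= 2.0479

2.0479


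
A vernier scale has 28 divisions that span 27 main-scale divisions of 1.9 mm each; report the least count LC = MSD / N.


LC = MSD / n_div
= 1.9 / 28
= 0.0679

0.0679


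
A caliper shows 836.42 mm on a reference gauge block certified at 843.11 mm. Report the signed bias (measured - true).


Systematic error = measured - true
= 836.42 - 843.11
= -6.6900

-6.6900


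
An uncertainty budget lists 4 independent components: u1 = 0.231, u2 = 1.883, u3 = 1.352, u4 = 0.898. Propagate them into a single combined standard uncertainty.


uc = sqrt(0.231^2 + 1.883^2 + 1.352^2 + 0.898^2)
uc = sqrt(6.233358)
uc = 2.4967

2.4967


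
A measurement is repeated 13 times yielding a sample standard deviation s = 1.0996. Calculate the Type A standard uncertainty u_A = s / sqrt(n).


u_A = s / sqrt(n)
u_A = 1.0996 / sqrt(13)
u_A = 1.0996 / 3.6055513
u_A = 0.3050

0.3050


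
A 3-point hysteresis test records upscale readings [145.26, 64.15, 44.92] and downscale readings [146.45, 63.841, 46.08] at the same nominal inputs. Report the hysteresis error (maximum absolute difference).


|145.26 - 146.45| = 1.1900
|64.15 - 63.841| = 0.3090
|44.92 - 46.08| = 1.1600
hysteresis = max(diffs) = 1.1900

1.1900


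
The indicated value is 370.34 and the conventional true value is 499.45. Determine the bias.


Systematic error = measured - true
= 370.34 - 499.45
= -129.1100

-129.1100


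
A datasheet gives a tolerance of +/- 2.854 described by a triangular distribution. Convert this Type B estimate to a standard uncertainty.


u_B = half_width / sqrt(6)
u_B = 2.854 / 2.4494897
u_B = 1.1651

1.1651


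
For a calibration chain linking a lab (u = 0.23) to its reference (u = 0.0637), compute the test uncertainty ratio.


TUR = u_lab / u_ref
= 0.23 / 0.0637
= 3.6107

3.6107


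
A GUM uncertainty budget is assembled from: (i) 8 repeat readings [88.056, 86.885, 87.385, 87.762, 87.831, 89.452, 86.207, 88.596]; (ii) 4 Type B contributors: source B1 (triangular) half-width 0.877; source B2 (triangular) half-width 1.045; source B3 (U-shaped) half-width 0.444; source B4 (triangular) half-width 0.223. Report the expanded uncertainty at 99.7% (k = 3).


mean = (88.056 + 86.885 + 87.385 + 87.762 + 87.831 + 89.452 + 86.207 + 88.596) / 8 = 87.77175
s = sqrt(sum((x - mean)^2)/(n-1)) = 0.9979533
u_A = s / sqrt(n) = 0.9979533 / sqrt(8) = 0.35282977
u_B1 = 0.877 / sqrt(6) = 0.35803375
u_B2 = 1.045 / sqrt(6) = 0.42661946
u_B3 = 0.444 / sqrt(2) = 0.31395541
u_B4 = 0.223 / sqrt(6) = 0.091039369
uc = sqrt(0.35282977^2 + 0.35803375^2 + 0.42661946^2 + 0.31395541^2 + 0.091039369^2) = 0.73589221
U = k * uc = 3 * 0.73589221
U = 2.2077

2.2077


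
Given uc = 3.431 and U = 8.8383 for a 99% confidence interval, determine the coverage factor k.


k = U / uc
k = 8.8383 / 3.431
k = 2.576

2.576


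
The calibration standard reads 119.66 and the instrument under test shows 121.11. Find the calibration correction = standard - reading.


Correction = standard - reading
= 119.66 - 121.11
= -1.4500

-1.4500


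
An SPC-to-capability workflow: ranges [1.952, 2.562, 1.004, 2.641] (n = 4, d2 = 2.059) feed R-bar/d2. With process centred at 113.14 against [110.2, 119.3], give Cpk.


R_bar = (1.952 + 2.562 + 1.004 + 2.641) / 4 = 2.03975
sigma = R_bar / d2 = 2.03975 / 2.059 = 0.9906508
Cp = (USL - LSL)/(6*sigma) = (119.3 - 110.2)/(6*0.9906508) = 1.5310
Cpu = (119.3 - 113.14)/(3*0.9906508) = 2.0727
Cpl = (113.14 - 110.2)/(3*0.9906508) = 0.9892
Cpk = min(Cpu, Cpl) = 0.9892

0.9892


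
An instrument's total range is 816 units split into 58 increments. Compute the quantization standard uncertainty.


resolution = range / divisions
resolution = 816 / 58 = 14.068966
u_res = resolution / (2*sqrt(3))
u_res = 14.068966 / 3.4641016
u_res = 4.0614

4.0614


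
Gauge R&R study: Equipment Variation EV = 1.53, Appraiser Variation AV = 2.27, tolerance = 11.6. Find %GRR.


GRR = sqrt(EV^2 + AV^2) = sqrt(1.53^2 + 2.27^2) = 2.7374806
%GRR = GRR / tol * 100 = 2.7374806 / 11.6 * 100
%GRR = 23.5990

23.5990


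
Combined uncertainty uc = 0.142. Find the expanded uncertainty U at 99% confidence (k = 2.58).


U = k * uc
U = 2.58 * 0.142
U = 0.3664

0.3664


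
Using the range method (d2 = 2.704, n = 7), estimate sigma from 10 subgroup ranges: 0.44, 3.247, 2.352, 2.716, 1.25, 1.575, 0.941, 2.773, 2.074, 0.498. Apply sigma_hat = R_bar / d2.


R_bar = (0.44 + 3.247 + 2.352 + 2.716 + 1.25 + 1.575 + 0.941 + 2.773 + 2.074 + 0.498) / 10
R_bar = 17.866 / 10 = 1.7866
sigma_hat = R_bar / d2 = 1.7866 / 2.704 = 0.6607

0.6607


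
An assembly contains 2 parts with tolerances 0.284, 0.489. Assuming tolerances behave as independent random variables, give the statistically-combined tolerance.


RSS = sqrt(0.284^2 + 0.489^2)
= sqrt(0.319777)
= 0.5655

0.5655


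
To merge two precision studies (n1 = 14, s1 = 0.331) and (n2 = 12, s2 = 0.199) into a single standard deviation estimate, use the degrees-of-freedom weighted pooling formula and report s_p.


s_p = sqrt(((n1-1)*s1^2 + (n2-1)*s2^2) / (n1+n2-2))
numerator = (14-1)*0.331^2 + (12-1)*0.199^2 = 1.424293 + 0.435611 = 1.859904
denominator = 14 + 12 - 2 = 24
s_p^2 = 1.859904 / 24 = 0.077496
s_p = sqrt(0.077496) = 0.2784

0.2784


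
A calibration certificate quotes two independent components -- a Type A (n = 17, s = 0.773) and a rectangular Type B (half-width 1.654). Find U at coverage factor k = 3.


u_A = s / sqrt(n) = 0.773 / sqrt(17) = 0.18748004
u_B = half_width / sqrt(3) = 1.654 / sqrt(3) = 0.95493735
uc = sqrt(u_A^2 + u_B^2) = sqrt(0.18748004^2 + 0.95493735^2) = 0.97316705
U = k * uc = 3 * 0.97316705
U = 2.9195

2.9195


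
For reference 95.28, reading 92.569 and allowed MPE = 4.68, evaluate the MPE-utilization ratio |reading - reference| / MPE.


e = indication - reference = 92.569 - 95.28 = -2.7110
|e| = 2.7110
ratio = |e| / MPE = 2.7110 / 4.68
ratio = 0.5793

0.5793


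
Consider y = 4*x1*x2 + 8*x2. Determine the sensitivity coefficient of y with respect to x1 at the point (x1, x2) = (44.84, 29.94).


y = 4*x1*x2 + 8*x2
dy/dx1 = 4*x2
Evaluate at x2 = 29.94: c1 = 4 * 29.94
c1 = 119.7600

119.7600


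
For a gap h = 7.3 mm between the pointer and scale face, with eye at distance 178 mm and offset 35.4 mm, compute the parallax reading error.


error = h * offset / d
= 7.3 * 35.4 / 178
= 1.4518

1.4518


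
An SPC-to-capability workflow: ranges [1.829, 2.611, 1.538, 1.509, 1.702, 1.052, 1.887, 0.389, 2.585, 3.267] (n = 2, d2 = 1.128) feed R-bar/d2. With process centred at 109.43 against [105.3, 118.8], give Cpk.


R_bar = (1.829 + 2.611 + 1.538 + 1.509 + 1.702 + 1.052 + 1.887 + 0.389 + 2.585 + 3.267) / 10 = 1.8369
sigma = R_bar / d2 = 1.8369 / 1.128 = 1.6284574
Cp = (USL - LSL)/(6*sigma) = (118.8 - 105.3)/(6*1.6284574) = 1.3817
Cpu = (118.8 - 109.43)/(3*1.6284574) = 1.9180
Cpl = (109.43 - 105.3)/(3*1.6284574) = 0.8454
Cpk = min(Cpu, Cpl) = 0.8454

0.8454


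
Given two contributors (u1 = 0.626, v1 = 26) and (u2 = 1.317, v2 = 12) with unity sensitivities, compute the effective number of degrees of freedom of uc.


uc = sqrt(u1^2 + u2^2) = sqrt(0.626^2 + 1.317^2) = 1.4582061
v_eff = uc^4 / (u1^4/v1 + u2^4/v2)
= 1.4582061^4 / (0.626^4/26 + 1.317^4/12)
= 4.5214282 / 0.25661076
v_eff = 17.6198

17.6198


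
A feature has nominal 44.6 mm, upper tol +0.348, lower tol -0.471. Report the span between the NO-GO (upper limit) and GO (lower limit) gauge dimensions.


GO = nominal - lower_tol (smallest hole = maximum material condition)
GO = 44.6 - 0.471 = 44.129
NO-GO = nominal + upper_tol (largest hole = least material condition)
NO-GO = 44.6 + 0.348 = 44.948
spread = NO-GO - GO = 44.948 - 44.129 = 0.8190

0.8190


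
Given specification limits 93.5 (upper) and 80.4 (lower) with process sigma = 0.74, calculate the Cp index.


Cp = (USL - LSL) / (6 * sigma)
= (93.5 - 80.4) / (6 * 0.74)
= 13.1000 / 4.4400
= 2.9505

2.9505


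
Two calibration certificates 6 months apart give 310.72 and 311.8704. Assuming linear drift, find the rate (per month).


rate = (v2 - v1) / months
= (311.8704 - 310.72) / 6
= 1.1504 / 6
= 0.1917

0.1917


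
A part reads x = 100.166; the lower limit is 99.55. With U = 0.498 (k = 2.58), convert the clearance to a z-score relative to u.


u = U / k = 0.498 / 2.58 = 0.19302326
margin = |LSL - x| = |99.55 - 100.166| = 0.616
z = margin / u = 0.616 / 0.19302326
z = 3.1913

3.1913


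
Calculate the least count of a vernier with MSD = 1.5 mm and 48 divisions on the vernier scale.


LC = MSD / n_div
= 1.5 / 48
= 0.0312

0.0312


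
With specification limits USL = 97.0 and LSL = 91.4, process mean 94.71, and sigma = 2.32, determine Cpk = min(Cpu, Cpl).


Cpu = (USL - mean) / (3*sigma) = (97.0 - 94.71) / (3*2.32) = 0.3290
Cpl = (mean - LSL) / (3*sigma) = (94.71 - 91.4) / (3*2.32) = 0.4756
Cpk = min(Cpu, Cpl) = 0.3290

0.3290


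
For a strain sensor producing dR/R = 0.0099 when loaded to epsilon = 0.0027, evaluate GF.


GF = (dR/R) / epsilon
= 0.0099 / 0.0027
= 3.6667

3.6667


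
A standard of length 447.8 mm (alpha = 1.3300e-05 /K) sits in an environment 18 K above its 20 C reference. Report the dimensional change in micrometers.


dL = L * alpha * dT
= 447.8 * 1.3300e-05 * 18
= 0.1072033 mm
dL_um = 0.1072033 * 1000 = 107.2033 um

107.2033


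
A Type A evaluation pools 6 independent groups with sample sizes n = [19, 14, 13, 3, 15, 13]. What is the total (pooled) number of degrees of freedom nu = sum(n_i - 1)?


nu = sum_i (n_i - 1)
nu = ((19 - 1) + (14 - 1) + (13 - 1) + (3 - 1) + (15 - 1) + (13 - 1))
nu = 18 + 13 + 12 + 2 + 14 + 12
nu = 71

71


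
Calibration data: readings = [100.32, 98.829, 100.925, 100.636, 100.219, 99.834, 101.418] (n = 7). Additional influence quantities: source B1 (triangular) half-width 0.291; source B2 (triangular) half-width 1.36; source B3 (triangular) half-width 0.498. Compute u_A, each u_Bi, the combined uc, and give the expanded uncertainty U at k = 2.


mean = (100.32 + 98.829 + 100.925 + 100.636 + 100.219 + 99.834 + 101.418) / 7 = 100.3115714
s = sqrt(sum((x - mean)^2)/(n-1)) = 0.83070911
u_A = s / sqrt(n) = 0.83070911 / sqrt(7) = 0.31397853
u_B1 = 0.291 / sqrt(6) = 0.11880025
u_B2 = 1.36 / sqrt(6) = 0.55521768
u_B3 = 0.498 / sqrt(6) = 0.20330765
uc = sqrt(0.31397853^2 + 0.11880025^2 + 0.55521768^2 + 0.20330765^2) = 0.67992403
U = k * uc = 2 * 0.67992403
U = 1.3598

1.3598


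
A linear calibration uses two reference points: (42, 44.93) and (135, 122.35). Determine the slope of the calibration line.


slope = (y2 - y1) / (x2 - x1)
= (122.35 - 44.93) / (135 - 42)
= 77.4200 / 93
= 0.8325

0.8325


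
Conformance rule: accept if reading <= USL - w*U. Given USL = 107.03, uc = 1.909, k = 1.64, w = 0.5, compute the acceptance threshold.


U = k * uc = 1.64 * 1.909 = 3.13076
guard band g = w * U = 0.5 * 3.13076 = 1.56538
AL = USL - g = 107.03 - 1.56538
AL = 105.4646

105.4646


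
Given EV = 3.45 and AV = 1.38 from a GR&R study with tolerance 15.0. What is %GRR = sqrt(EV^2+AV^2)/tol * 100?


GRR = sqrt(EV^2 + AV^2) = sqrt(3.45^2 + 1.38^2) = 3.7157637
%GRR = GRR / tol * 100 = 3.7157637 / 15.0 * 100
%GRR = 24.7718

24.7718


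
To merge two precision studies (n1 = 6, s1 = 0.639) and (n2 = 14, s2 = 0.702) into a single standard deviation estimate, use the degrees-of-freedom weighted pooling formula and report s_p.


s_p = sqrt(((n1-1)*s1^2 + (n2-1)*s2^2) / (n1+n2-2))
numerator = (6-1)*0.639^2 + (14-1)*0.702^2 = 2.041605 + 6.406452 = 8.448057
denominator = 6 + 14 - 2 = 18
s_p^2 = 8.448057 / 18 = 0.4693365
s_p = sqrt(0.4693365) = 0.6851

0.6851


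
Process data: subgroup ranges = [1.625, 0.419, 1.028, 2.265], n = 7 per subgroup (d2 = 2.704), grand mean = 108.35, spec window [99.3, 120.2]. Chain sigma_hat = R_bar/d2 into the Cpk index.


R_bar = (1.625 + 0.419 + 1.028 + 2.265) / 4 = 1.33425
sigma = R_bar / d2 = 1.33425 / 2.704 = 0.49343565
Cp = (USL - LSL)/(6*sigma) = (120.2 - 99.3)/(6*0.49343565) = 7.0593
Cpu = (120.2 - 108.35)/(3*0.49343565) = 8.0051
Cpl = (108.35 - 99.3)/(3*0.49343565) = 6.1136
Cpk = min(Cpu, Cpl) = 6.1136

6.1136


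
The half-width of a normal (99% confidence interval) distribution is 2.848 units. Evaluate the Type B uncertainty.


u_B = half_width / 2.576
u_B = 2.848 / 2.576
u_B = 1.1056

1.1056


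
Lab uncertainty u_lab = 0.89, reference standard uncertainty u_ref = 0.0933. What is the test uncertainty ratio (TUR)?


TUR = u_lab / u_ref
= 0.89 / 0.0933
= 9.5391

9.5391


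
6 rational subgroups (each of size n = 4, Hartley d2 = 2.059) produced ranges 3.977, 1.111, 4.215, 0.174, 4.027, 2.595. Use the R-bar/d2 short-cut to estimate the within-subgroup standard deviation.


R_bar = (3.977 + 1.111 + 4.215 + 0.174 + 4.027 + 2.595) / 6
R_bar = 16.099 / 6 = 2.6831667
sigma_hat = R_bar / d2 = 2.6831667 / 2.059 = 1.3031

1.3031


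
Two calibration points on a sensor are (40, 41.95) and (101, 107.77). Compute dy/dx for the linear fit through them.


slope = (y2 - y1) / (x2 - x1)
= (107.77 - 41.95) / (101 - 40)
= 65.8200 / 61
= 1.0790

1.0790


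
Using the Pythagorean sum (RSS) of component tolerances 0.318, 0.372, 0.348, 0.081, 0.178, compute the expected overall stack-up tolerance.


RSS = sqrt(0.318^2 + 0.372^2 + 0.348^2 + 0.081^2 + 0.178^2)
= sqrt(0.398857)
= 0.6316

0.6316


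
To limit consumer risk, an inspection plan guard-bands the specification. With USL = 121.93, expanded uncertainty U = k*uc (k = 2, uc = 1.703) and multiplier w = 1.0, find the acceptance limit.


U = k * uc = 2 * 1.703 = 3.406
guard band g = w * U = 1.0 * 3.406 = 3.406
AL = USL - g = 121.93 - 3.406
AL = 118.5240

118.5240


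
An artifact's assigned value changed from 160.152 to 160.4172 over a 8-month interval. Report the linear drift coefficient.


rate = (v2 - v1) / months
= (160.4172 - 160.152) / 8
= 0.2652 / 8
= 0.0332

0.0332


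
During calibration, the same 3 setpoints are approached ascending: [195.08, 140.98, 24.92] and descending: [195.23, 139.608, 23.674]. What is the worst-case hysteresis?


|195.08 - 195.23| = 0.1500
|140.98 - 139.608| = 1.3720
|24.92 - 23.674| = 1.2460
hysteresis = max(diffs) = 1.3720

1.3720


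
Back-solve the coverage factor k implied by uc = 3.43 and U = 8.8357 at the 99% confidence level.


k = U / uc
k = 8.8357 / 3.43
k = 2.576

2.576


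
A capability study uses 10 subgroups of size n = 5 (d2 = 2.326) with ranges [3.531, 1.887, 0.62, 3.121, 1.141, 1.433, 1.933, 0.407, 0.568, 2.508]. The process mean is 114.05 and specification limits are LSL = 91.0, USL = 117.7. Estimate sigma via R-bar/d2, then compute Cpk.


R_bar = (3.531 + 1.887 + 0.62 + 3.121 + 1.141 + 1.433 + 1.933 + 0.407 + 0.568 + 2.508) / 10 = 1.7149
sigma = R_bar / d2 = 1.7149 / 2.326 = 0.73727429
Cp = (USL - LSL)/(6*sigma) = (117.7 - 91.0)/(6*0.73727429) = 6.0357
Cpu = (117.7 - 114.05)/(3*0.73727429) = 1.6502
Cpl = (114.05 - 91.0)/(3*0.73727429) = 10.4213
Cpk = min(Cpu, Cpl) = 1.6502

1.6502


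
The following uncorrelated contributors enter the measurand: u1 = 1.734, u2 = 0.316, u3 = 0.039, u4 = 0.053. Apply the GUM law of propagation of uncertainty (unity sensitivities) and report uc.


uc = sqrt(1.734^2 + 0.316^2 + 0.039^2 + 0.053^2)
uc = sqrt(3.110942)
uc = 1.7638

1.7638


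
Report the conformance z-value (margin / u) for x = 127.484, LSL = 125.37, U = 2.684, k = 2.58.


u = U / k = 2.684 / 2.58 = 1.0403101
margin = |LSL - x| = |125.37 - 127.484| = 2.114
z = margin / u = 2.114 / 1.0403101
z = 2.0321

2.0321


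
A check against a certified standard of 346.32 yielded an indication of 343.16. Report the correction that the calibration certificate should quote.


Correction = standard - reading
= 346.32 - 343.16
= 3.1600

3.1600


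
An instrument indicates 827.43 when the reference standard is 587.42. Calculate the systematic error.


Systematic error = measured - true
= 827.43 - 587.42
= 240.0100

240.0100


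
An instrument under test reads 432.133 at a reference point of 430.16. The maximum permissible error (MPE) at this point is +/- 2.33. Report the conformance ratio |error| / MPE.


e = indication - reference = 432.133 - 430.16 = 1.9730
|e| = 1.9730
ratio = |e| / MPE = 1.9730 / 2.33
ratio = 0.8468

0.8468


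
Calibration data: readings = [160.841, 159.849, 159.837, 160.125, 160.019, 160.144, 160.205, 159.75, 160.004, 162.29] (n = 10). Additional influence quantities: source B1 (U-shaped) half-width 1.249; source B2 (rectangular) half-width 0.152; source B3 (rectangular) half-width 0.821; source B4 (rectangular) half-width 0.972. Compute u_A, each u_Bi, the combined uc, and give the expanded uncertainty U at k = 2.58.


mean = (160.841 + 159.849 + 159.837 + 160.125 + 160.019 + 160.144 + 160.205 + 159.75 + 160.004 + 162.29) / 10 = 160.3064
s = sqrt(sum((x - mean)^2)/(n-1)) = 0.76035112
u_A = s / sqrt(n) = 0.76035112 / sqrt(10) = 0.24044414
u_B1 = 1.249 / sqrt(2) = 0.88317637
u_B2 = 0.152 / sqrt(3) = 0.087757241
u_B3 = 0.821 / sqrt(3) = 0.47400457
u_B4 = 0.972 / sqrt(3) = 0.56118446
uc = sqrt(0.24044414^2 + 0.88317637^2 + 0.087757241^2 + 0.47400457^2 + 0.56118446^2) = 1.1769127
U = k * uc = 2.58 * 1.1769127
U = 3.0364

3.0364


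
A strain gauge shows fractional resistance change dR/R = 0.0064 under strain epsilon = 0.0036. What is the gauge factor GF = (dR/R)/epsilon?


GF = (dR/R) / epsilon
= 0.0064 / 0.0036
= 1.7778

1.7778


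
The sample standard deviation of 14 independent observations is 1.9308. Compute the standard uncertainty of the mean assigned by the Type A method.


u_A = s / sqrt(n)
u_A = 1.9308 / sqrt(14)
u_A = 1.9308 / 3.7416574
u_A = 0.5160

0.5160


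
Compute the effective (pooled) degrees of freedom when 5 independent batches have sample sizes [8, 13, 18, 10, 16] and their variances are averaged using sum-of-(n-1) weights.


nu = sum_i (n_i - 1)
nu = ((8 - 1) + (13 - 1) + (18 - 1) + (10 - 1) + (16 - 1))
nu = 7 + 12 + 17 + 9 + 15
nu = 60

60


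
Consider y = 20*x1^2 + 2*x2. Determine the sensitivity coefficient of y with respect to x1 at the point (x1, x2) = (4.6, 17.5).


y = 20*x1^2 + 2*x2
dy/dx1 = 2*20*x1
Evaluate at x1 = 4.6: c1 = 40 * 4.6
c1 = 184.0000

184.0000


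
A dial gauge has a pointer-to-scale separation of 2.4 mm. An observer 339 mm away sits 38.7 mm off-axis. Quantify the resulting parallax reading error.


error = h * offset / d
= 2.4 * 38.7 / 339
= 0.2740

0.2740


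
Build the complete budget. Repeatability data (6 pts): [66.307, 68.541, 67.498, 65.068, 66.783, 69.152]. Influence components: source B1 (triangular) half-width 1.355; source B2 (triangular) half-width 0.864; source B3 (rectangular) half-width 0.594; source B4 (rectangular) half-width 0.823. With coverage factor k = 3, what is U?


mean = (66.307 + 68.541 + 67.498 + 65.068 + 66.783 + 69.152) / 6 = 67.22483333
s = sqrt(sum((x - mean)^2)/(n-1)) = 1.4973611
u_A = s / sqrt(n) = 1.4973611 / sqrt(6) = 0.61129511
u_B1 = 1.355 / sqrt(6) = 0.55317643
u_B2 = 0.864 / sqrt(6) = 0.35272652
u_B3 = 0.594 / sqrt(3) = 0.34294606
u_B4 = 0.823 / sqrt(3) = 0.47515927
uc = sqrt(0.61129511^2 + 0.55317643^2 + 0.35272652^2 + 0.34294606^2 + 0.47515927^2) = 1.0712097
U = k * uc = 3 * 1.0712097
U = 3.2136

3.2136


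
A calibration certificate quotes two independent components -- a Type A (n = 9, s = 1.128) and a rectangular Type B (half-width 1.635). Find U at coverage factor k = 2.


u_A = s / sqrt(n) = 1.128 / sqrt(9) = 0.376
u_B = half_width / sqrt(3) = 1.635 / sqrt(3) = 0.94396769
uc = sqrt(u_A^2 + u_B^2) = sqrt(0.376^2 + 0.94396769^2) = 1.016096
U = k * uc = 2 * 1.016096
U = 2.0322

2.0322


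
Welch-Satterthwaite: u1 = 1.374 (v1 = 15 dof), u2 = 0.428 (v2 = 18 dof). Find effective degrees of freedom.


uc = sqrt(u1^2 + u2^2) = sqrt(1.374^2 + 0.428^2) = 1.4391178
v_eff = uc^4 / (u1^4/v1 + u2^4/v2)
= 1.4391178^4 / (1.374^4/15 + 0.428^4/18)
= 4.2892897 / 0.2394693
v_eff = 17.9116

17.9116


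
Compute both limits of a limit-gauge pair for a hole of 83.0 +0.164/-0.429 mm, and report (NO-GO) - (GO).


GO = nominal - lower_tol (smallest hole = maximum material condition)
GO = 83.0 - 0.429 = 82.571
NO-GO = nominal + upper_tol (largest hole = least material condition)
NO-GO = 83.0 + 0.164 = 83.164
spread = NO-GO - GO = 83.164 - 82.571 = 0.5930

0.5930


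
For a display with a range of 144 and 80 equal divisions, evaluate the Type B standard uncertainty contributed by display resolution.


resolution = range / divisions
resolution = 144 / 80 = 1.8
u_res = resolution / (2*sqrt(3))
u_res = 1.8 / 3.4641016
u_res = 0.5196

0.5196


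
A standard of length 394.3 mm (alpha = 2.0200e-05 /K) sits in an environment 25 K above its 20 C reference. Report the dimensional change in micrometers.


dL = L * alpha * dT
= 394.3 * 2.0200e-05 * 25
= 0.1991215 mm
dL_um = 0.1991215 * 1000 = 199.1215 um

199.1215


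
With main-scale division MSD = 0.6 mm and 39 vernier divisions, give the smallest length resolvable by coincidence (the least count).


LC = MSD / n_div
= 0.6 / 39
= 0.0154

0.0154


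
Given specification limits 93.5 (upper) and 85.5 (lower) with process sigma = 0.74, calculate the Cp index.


Cp = (USL - LSL) / (6 * sigma)
= (93.5 - 85.5) / (6 * 0.74)
= 8.0000 / 4.4400
= 1.8018

1.8018


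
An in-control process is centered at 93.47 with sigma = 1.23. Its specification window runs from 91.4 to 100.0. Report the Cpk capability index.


Cpu = (USL - mean) / (3*sigma) = (100.0 - 93.47) / (3*1.23) = 1.7696
Cpl = (mean - LSL) / (3*sigma) = (93.47 - 91.4) / (3*1.23) = 0.5610
Cpk = min(Cpu, Cpl) = 0.5610

0.5610


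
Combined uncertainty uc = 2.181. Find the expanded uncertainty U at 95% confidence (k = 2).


U = k * uc
U = 2 * 2.181
U = 4.3620

4.3620


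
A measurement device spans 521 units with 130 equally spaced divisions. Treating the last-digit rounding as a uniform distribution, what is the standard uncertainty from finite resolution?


resolution = range / divisions
resolution = 521 / 130 = 4.0076923
u_res = resolution / (2*sqrt(3))
u_res = 4.0076923 / 3.4641016
u_res = 1.1569

1.1569


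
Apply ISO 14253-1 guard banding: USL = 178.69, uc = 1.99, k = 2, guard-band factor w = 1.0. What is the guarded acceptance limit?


U = k * uc = 2 * 1.99 = 3.98
guard band g = w * U = 1.0 * 3.98 = 3.98
AL = USL - g = 178.69 - 3.98
AL = 174.7100

174.7100


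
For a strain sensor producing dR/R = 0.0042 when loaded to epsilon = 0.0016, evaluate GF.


GF = (dR/R) / epsilon
= 0.0042 / 0.0016
= 2.6250

2.6250


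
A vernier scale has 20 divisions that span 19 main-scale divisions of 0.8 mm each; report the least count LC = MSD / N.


LC = MSD / n_div
= 0.8 / 20
= 0.0400

0.0400


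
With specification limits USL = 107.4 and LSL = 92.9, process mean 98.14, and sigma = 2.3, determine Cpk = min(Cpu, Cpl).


Cpu = (USL - mean) / (3*sigma) = (107.4 - 98.14) / (3*2.3) = 1.3420
Cpl = (mean - LSL) / (3*sigma) = (98.14 - 92.9) / (3*2.3) = 0.7594
Cpk = min(Cpu, Cpl) = 0.7594

0.7594


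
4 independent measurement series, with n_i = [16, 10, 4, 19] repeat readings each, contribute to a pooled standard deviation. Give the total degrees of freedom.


nu = sum_i (n_i - 1)
nu = ((16 - 1) + (10 - 1) + (4 - 1) + (19 - 1))
nu = 15 + 9 + 3 + 18
nu = 45

45


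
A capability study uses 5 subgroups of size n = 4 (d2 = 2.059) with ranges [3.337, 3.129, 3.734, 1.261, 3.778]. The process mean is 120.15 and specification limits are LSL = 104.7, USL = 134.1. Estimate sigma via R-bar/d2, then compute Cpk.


R_bar = (3.337 + 3.129 + 3.734 + 1.261 + 3.778) / 5 = 3.0478
sigma = R_bar / d2 = 3.0478 / 2.059 = 1.4802331
Cp = (USL - LSL)/(6*sigma) = (134.1 - 104.7)/(6*1.4802331) = 3.3103
Cpu = (134.1 - 120.15)/(3*1.4802331) = 3.1414
Cpl = (120.15 - 104.7)/(3*1.4802331) = 3.4792
Cpk = min(Cpu, Cpl) = 3.1414

3.1414


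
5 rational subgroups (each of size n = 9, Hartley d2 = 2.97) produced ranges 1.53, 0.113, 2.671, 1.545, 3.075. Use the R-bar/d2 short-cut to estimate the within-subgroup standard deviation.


R_bar = (1.53 + 0.113 + 2.671 + 1.545 + 3.075) / 5
R_bar = 8.934 / 5 = 1.7868
sigma_hat = R_bar / d2 = 1.7868 / 2.97 = 0.6016

0.6016


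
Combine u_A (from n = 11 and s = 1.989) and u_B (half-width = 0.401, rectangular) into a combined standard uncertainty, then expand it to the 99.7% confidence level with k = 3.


u_A = s / sqrt(n) = 1.989 / sqrt(11) = 0.59970606
u_B = half_width / sqrt(3) = 0.401 / sqrt(3) = 0.23151746
uc = sqrt(u_A^2 + u_B^2) = sqrt(0.59970606^2 + 0.23151746^2) = 0.64284344
U = k * uc = 3 * 0.64284344
U = 1.9285

1.9285


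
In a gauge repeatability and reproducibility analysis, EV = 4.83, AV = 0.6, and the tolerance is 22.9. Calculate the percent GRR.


GRR = sqrt(EV^2 + AV^2) = sqrt(4.83^2 + 0.6^2) = 4.8671244
%GRR = GRR / tol * 100 = 4.8671244 / 22.9 * 100
%GRR = 21.2538

21.2538


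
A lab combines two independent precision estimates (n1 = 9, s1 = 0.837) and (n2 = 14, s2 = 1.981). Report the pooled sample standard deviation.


s_p = sqrt(((n1-1)*s1^2 + (n2-1)*s2^2) / (n1+n2-2))
numerator = (9-1)*0.837^2 + (14-1)*1.981^2 = 5.604552 + 51.016693 = 56.621245
denominator = 9 + 14 - 2 = 21
s_p^2 = 56.621245 / 21 = 2.6962498
s_p = sqrt(2.6962498) = 1.6420

1.6420


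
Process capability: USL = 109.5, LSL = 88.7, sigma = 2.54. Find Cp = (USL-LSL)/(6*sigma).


Cp = (USL - LSL) / (6 * sigma)
= (109.5 - 88.7) / (6 * 2.54)
= 20.8000 / 15.2400
= 1.3648

1.3648


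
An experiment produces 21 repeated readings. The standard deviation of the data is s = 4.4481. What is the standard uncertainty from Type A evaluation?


u_A = s / sqrt(n)
u_A = 4.4481 / sqrt(21)
u_A = 4.4481 / 4.5825757
u_A = 0.9707

0.9707


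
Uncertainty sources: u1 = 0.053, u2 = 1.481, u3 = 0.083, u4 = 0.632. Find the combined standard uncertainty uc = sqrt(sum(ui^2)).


uc = sqrt(0.053^2 + 1.481^2 + 0.083^2 + 0.632^2)
uc = sqrt(2.602483)
uc = 1.6132

1.6132


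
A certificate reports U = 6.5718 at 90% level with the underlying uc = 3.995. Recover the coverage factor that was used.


k = U / uc
k = 6.5718 / 3.995
k = 1.645

1.645


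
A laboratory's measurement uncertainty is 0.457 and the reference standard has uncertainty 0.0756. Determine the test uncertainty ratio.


TUR = u_lab / u_ref
= 0.457 / 0.0756
= 6.0450

6.0450


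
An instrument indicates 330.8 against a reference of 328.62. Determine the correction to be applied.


Correction = standard - reading
= 328.62 - 330.8
= -2.1800

-2.1800


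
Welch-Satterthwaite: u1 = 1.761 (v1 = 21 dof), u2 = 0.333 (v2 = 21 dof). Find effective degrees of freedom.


uc = sqrt(u1^2 + u2^2) = sqrt(1.761^2 + 0.333^2) = 1.7922081
v_eff = uc^4 / (u1^4/v1 + u2^4/v2)
= 1.7922081^4 / (1.761^4/21 + 0.333^4/21)
= 10.317007 / 0.45853561
v_eff = 22.4999

22.4999


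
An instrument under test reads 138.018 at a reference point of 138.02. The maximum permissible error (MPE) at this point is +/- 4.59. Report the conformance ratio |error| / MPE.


e = indication - reference = 138.018 - 138.02 = -0.0020
|e| = 0.0020
ratio = |e| / MPE = 0.0020 / 4.59
ratio = 4.3573e-04

4.3573e-04


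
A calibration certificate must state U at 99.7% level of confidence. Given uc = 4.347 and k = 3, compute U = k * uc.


U = k * uc
U = 3 * 4.347
U = 13.0410

13.0410


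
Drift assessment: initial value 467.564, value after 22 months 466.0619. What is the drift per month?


rate = (v2 - v1) / months
= (466.0619 - 467.564) / 22
= -1.5021 / 22
= -0.0683

-0.0683


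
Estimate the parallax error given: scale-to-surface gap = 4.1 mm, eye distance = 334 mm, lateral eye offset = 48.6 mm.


error = h * offset / d
= 4.1 * 48.6 / 334
= 0.5966

0.5966


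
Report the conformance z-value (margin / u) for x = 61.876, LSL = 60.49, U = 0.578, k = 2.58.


u = U / k = 0.578 / 2.58 = 0.22403101
margin = |LSL - x| = |60.49 - 61.876| = 1.386
z = margin / u = 1.386 / 0.22403101
z = 6.1866

6.1866
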